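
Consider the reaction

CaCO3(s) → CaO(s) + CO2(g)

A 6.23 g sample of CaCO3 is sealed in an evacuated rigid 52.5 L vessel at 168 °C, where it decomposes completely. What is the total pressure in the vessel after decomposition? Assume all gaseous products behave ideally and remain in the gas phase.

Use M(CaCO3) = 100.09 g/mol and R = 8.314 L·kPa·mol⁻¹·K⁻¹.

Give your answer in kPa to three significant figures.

4.35 kPa

n(CaCO3) = 6.23 / 100.09 = 0.06224 mol
n(gas produced) = (1/1) × 0.06224 = 0.06224 mol
P = nRT/V = 0.06224 × 8.314 × 441.15 / 52.5 = 4.348 kPa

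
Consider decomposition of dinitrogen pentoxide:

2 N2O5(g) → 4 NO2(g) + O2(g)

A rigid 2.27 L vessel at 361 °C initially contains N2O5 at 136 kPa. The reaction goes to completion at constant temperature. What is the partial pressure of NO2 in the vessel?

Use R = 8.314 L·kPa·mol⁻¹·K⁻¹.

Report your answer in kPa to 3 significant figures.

272 kPa

n(N2O5)₀ = PV/RT = (136 × 2.27) / (8.314 × 634.15) = 0.05855 mol
n(NO2) = (4/2) × 0.05855 = 0.1171 mol
P(NO2) = nRT/V = 0.1171 × 8.314 × 634.15 / 2.27 = 272.0 kPa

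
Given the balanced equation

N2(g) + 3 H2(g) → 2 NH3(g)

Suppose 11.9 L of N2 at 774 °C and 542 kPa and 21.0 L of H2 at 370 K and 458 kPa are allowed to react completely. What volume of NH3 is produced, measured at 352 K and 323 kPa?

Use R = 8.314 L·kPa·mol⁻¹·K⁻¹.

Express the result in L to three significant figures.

13.4 L

n(N2) = PV/RT = (542 × 11.9) / (8.314 × 1047.15) = 0.7408 mol
n(H2) = PV/RT = (458 × 21.0) / (8.314 × 370) = 3.127 mol
For 0.7408 mol N2, stoichiometry requires (3/1) × 0.7408 = 2.222 mol H2; 3.127 mol is available, so N2 is limiting.
n(NH3) = (2/1) × 0.7408 = 1.482 mol
V(NH3) = nRT/P = 1.482 × 8.314 × 352 / 323 = 13.43 L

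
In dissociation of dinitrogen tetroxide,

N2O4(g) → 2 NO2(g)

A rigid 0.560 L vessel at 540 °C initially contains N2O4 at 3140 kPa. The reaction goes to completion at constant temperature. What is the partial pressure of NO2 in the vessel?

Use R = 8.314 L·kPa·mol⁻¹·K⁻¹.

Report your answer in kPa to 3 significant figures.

n(N2O4)₀ = PV/RT = (3140 × 0.560) / (8.314 × 813.15) = 0.2601 mol
n(NO2) = (2/1) × 0.2601 = 0.5202 mol
P(NO2) = nRT/V = 0.5202 × 8.314 × 813.15 / 0.560 = 6280 kPa

6280 kPa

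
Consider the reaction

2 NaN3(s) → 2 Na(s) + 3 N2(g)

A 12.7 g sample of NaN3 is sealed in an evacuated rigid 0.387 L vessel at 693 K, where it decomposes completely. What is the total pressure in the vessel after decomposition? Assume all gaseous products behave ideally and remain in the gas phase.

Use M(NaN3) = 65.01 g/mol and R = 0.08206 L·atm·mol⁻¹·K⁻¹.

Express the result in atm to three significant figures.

43.1 atm

n(NaN3) = 12.7 / 65.01 = 0.1954 mol
n(gas produced) = (3/2) × 0.1954 = 0.2931 mol
P = nRT/V = 0.2931 × 0.08206 × 693 / 0.387 = 43.07 atm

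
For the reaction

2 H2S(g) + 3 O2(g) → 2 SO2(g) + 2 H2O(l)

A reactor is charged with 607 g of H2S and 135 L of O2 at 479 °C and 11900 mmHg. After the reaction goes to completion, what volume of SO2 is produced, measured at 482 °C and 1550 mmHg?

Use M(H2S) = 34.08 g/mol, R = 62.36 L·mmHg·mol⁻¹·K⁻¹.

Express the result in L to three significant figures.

541 L

n(H2S) = 607 / 34.08 = 17.81 mol
n(O2) = PV/RT = (11900 × 135) / (62.36 × 752.15) = 34.25 mol
For 17.81 mol H2S, stoichiometry requires (3/2) × 17.81 = 26.71 mol O2; 34.25 mol is available, so H2S is limiting.
n(SO2) = (2/2) × 17.81 = 17.81 mol
V(SO2) = nRT/P = 17.81 × 62.36 × 755.15 / 1550 = 541.1 L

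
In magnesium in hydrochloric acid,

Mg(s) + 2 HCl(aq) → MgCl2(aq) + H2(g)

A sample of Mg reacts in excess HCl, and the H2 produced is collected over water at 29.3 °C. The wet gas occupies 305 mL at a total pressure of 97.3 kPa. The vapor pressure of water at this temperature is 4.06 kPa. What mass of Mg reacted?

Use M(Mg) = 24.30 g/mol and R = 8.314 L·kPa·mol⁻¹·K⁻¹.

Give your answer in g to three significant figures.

P(H2) = 97.3 − 4.06 = 93.24 kPa
n(H2) = PV/RT = (93.24 × 0.3050) / (8.314 × 302.45) = 0.01131 mol
n(Mg) = (1/1) × 0.01131 = 0.01131 mol
m(Mg) = 0.01131 × 24.30 = 0.2748 g

0.275 g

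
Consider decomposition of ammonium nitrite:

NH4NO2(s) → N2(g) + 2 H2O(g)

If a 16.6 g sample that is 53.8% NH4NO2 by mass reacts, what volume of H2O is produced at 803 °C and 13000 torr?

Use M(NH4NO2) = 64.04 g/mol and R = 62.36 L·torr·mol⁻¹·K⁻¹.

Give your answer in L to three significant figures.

1.44 L

mass of NH4NO2 = 16.6 × 53.8/100 = 8.931 g
n(NH4NO2) = 8.931 / 64.04 = 0.1395 mol
n(H2O) = (2/1) × 0.1395 = 0.2790 mol
V = nRT/P = 0.2790 × 62.36 × 1076.15 / 13000 = 1.440 L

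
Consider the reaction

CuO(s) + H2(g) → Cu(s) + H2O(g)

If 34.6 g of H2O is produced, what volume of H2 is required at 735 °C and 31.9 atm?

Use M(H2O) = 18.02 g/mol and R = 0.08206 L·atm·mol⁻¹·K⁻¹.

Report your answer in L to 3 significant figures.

4.98 L

n(H2O) = 34.60 / 18.02 = 1.920 mol
n(H2) = (1/1) × 1.920 = 1.920 mol
V = nRT/P = 1.920 × 0.08206 × 1008.15 / 31.9 = 4.979 L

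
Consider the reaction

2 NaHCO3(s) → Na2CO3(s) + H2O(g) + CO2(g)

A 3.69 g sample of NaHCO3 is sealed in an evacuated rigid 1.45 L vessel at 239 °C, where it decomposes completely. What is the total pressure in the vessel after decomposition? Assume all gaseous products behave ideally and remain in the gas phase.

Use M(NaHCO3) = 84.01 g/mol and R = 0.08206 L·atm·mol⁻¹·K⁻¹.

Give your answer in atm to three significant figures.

n(NaHCO3) = 3.69 / 84.01 = 0.04392 mol
n(gas produced) = (2/2) × 0.04392 = 0.04392 mol
P = nRT/V = 0.04392 × 0.08206 × 512.15 / 1.45 = 1.273 atm

1.27 atm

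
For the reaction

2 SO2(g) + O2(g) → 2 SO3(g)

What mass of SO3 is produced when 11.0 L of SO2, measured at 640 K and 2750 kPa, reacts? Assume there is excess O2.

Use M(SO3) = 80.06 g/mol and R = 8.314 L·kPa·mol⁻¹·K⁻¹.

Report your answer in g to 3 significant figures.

n(SO2) = PV/RT = (2750 × 11.0) / (8.314 × 640) = 5.685 mol
n(SO3) = (2/2) × 5.685 = 5.685 mol
m(SO3) = 5.685 × 80.06 = 455.1 g

455 g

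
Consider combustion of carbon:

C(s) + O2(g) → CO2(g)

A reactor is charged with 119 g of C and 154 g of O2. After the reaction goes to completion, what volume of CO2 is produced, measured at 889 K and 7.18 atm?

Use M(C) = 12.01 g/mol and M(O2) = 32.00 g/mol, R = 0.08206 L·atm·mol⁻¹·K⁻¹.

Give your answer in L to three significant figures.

48.9 L

n(C) = 119 / 12.01 = 9.908 mol
n(O2) = 154 / 32.00 = 4.812 mol
For 9.908 mol C, stoichiometry requires (1/1) × 9.908 = 9.908 mol O2; 4.812 mol is available, so O2 is limiting.
n(CO2) = (1/1) × 4.812 = 4.812 mol
V(CO2) = nRT/P = 4.812 × 0.08206 × 889 / 7.18 = 48.89 L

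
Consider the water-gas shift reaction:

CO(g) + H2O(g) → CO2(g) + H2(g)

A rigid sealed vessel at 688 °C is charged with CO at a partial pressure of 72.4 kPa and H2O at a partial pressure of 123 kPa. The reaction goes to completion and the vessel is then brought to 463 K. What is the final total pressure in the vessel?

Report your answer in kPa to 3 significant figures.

94.1 kPa

With V and T fixed, P_i ∝ n_i, so the mole ratios apply directly to partial pressures at 688 °C.
P(H2O) required for 72.4 kPa of CO = (1/1) × 72.4 = 72.40 kPa; available 123 kPa, so CO is limiting.
P(H2O) remaining = 123 − (1/1) × 72.4 = 50.60 kPa
P(gaseous products) = (1+1)/1 × 72.4 = 144.8 kPa
P_total at 688 °C = 50.60 + 144.8 = 195.4 kPa
Scaling to 463 K: P = 195.4 × 463/961.15 = 94.13 kPa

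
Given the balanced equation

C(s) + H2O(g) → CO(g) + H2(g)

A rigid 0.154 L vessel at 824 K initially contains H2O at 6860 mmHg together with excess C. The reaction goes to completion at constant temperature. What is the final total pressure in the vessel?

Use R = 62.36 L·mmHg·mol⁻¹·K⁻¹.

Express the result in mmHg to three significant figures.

13700 mmHg

At constant T and V, P ∝ n(gas): 1 mol gas → 2 mol gas.
P_final = (2/1) × 6860 = 13720 mmHg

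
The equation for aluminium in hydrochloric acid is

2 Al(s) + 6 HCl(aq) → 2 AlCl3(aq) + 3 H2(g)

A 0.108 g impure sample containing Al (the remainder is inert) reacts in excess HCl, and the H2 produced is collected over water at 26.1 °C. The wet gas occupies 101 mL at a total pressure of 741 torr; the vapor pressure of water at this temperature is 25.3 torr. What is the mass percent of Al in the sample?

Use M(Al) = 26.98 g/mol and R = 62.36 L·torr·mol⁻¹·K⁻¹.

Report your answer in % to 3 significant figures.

P(H2) = 741 − 25.3 = 715.7 torr
n(H2) = PV/RT = (715.7 × 0.1010) / (62.36 × 299.25) = 0.003874 mol
n(Al) = (2/3) × 0.003874 = 0.002583 mol
m(Al) = 0.002583 × 26.98 = 0.06969 g
%Al = 0.06969 / 0.108 × 100 = 64.53%

64.5 %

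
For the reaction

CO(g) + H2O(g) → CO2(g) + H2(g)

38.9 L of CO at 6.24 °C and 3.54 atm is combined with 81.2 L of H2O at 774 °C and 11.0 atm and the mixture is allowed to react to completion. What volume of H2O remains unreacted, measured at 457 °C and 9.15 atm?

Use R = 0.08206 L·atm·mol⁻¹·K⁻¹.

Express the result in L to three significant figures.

28.7 L

n(CO) = PV/RT = (3.54 × 38.9) / (0.08206 × 279.39) = 6.006 mol
n(H2O) = PV/RT = (11.0 × 81.2) / (0.08206 × 1047.15) = 10.39 mol
For 6.006 mol CO, stoichiometry requires (1/1) × 6.006 = 6.006 mol H2O; 10.39 mol is available, so CO is limiting.
n(H2O) consumed = (1/1) × 6.006 = 6.006 mol; remaining = 10.39 − 6.006 = 4.384 mol
V(H2O) = nRT/P = 4.384 × 0.08206 × 730.15 / 9.15 = 28.71 L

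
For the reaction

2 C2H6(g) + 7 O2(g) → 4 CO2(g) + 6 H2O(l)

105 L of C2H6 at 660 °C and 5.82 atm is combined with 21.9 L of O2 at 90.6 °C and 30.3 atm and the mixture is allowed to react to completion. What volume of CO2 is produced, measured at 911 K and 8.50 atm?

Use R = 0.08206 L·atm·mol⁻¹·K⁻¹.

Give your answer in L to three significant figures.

112 L

n(C2H6) = PV/RT = (5.82 × 105) / (0.08206 × 933.15) = 7.980 mol
n(O2) = PV/RT = (30.3 × 21.9) / (0.08206 × 363.75) = 22.23 mol
For 7.980 mol C2H6, stoichiometry requires (7/2) × 7.980 = 27.93 mol O2; 22.23 mol is available, so O2 is limiting.
n(CO2) = (4/7) × 22.23 = 12.70 mol
V(CO2) = nRT/P = 12.70 × 0.08206 × 911 / 8.50 = 111.7 L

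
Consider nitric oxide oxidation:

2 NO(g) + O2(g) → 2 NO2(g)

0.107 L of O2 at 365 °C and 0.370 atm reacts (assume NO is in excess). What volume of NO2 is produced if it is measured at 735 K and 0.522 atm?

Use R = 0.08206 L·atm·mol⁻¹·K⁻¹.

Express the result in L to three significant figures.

0.175 L

n(O2) = PV/RT = (0.370 × 0.107) / (0.08206 × 638.15) = 0.0007560 mol
n(NO2) = (2/1) × 0.0007560 = 0.001512 mol
V = nRT/P = 0.001512 × 0.08206 × 735 / 0.522 = 0.1747 L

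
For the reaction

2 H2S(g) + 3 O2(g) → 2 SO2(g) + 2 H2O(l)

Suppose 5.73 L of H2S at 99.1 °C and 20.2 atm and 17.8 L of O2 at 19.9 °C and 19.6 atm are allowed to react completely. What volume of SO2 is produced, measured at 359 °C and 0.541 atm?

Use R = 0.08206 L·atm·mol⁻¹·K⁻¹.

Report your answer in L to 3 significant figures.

363 L

n(H2S) = PV/RT = (20.2 × 5.73) / (0.08206 × 372.25) = 3.789 mol
n(O2) = PV/RT = (19.6 × 17.8) / (0.08206 × 293.05) = 14.51 mol
For 3.789 mol H2S, stoichiometry requires (3/2) × 3.789 = 5.684 mol O2; 14.51 mol is available, so H2S is limiting.
n(SO2) = (2/2) × 3.789 = 3.789 mol
V(SO2) = nRT/P = 3.789 × 0.08206 × 632.15 / 0.541 = 363.3 L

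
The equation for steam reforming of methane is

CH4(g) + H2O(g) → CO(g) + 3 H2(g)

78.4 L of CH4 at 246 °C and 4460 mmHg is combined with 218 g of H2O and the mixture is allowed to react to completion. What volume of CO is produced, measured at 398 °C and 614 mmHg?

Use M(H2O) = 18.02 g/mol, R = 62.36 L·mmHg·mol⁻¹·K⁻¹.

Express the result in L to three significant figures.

n(CH4) = PV/RT = (4460 × 78.4) / (62.36 × 519.15) = 10.80 mol
n(H2O) = 218 / 18.02 = 12.10 mol
For 10.80 mol CH4, stoichiometry requires (1/1) × 10.80 = 10.80 mol H2O; 12.10 mol is available, so CH4 is limiting.
n(CO) = (1/1) × 10.80 = 10.80 mol
V(CO) = nRT/P = 10.80 × 62.36 × 671.15 / 614 = 736.2 L

736 L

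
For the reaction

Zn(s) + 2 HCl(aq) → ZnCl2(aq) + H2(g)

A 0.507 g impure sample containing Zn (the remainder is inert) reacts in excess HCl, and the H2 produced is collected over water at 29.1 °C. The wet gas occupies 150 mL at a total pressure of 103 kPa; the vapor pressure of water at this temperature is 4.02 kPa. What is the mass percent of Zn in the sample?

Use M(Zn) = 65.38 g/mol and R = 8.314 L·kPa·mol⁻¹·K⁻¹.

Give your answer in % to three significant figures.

76.2 %

P(H2) = 103 − 4.02 = 98.98 kPa
n(H2) = PV/RT = (98.98 × 0.1500) / (8.314 × 302.25) = 0.005908 mol
n(Zn) = (1/1) × 0.005908 = 0.005908 mol
m(Zn) = 0.005908 × 65.38 = 0.3863 g
%Zn = 0.3863 / 0.507 × 100 = 76.19%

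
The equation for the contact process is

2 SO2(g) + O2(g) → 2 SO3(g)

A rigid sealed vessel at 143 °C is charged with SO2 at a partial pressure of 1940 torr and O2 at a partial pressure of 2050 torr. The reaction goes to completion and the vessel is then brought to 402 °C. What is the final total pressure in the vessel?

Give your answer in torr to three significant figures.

4900 torr

Because the vessel is rigid and T is held at 143 °C, work the stoichiometry in partial pressures (P_i = n_iRT/V).
P(O2) required for 1940 torr of SO2 = (1/2) × 1940 = 970.0 torr; available 2050 torr, so SO2 is limiting.
P(O2) remaining = 2050 − (1/2) × 1940 = 1080 torr
P(gaseous products) = (2)/2 × 1940 = 1940 torr
P_total at 143 °C = 1080 + 1940 = 3020 torr
Scaling to 402 °C: P = 3020 × 675.15/416.15 = 4900 torr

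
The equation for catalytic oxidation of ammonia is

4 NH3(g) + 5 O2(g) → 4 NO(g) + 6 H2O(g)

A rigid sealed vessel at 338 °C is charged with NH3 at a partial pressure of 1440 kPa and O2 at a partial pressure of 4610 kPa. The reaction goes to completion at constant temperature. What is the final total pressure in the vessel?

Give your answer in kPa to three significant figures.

At constant V, partial pressures at 338 °C are proportional to moles, so apply stoichiometry directly to pressures.
P(O2) required for 1440 kPa of NH3 = (5/4) × 1440 = 1800 kPa; available 4610 kPa, so NH3 is limiting.
P(O2) remaining = 4610 − (5/4) × 1440 = 2810 kPa
P(gaseous products) = (4+6)/4 × 1440 = 3600 kPa
P_total at 338 °C = 2810 + 3600 = 6410 kPa

6410 kPa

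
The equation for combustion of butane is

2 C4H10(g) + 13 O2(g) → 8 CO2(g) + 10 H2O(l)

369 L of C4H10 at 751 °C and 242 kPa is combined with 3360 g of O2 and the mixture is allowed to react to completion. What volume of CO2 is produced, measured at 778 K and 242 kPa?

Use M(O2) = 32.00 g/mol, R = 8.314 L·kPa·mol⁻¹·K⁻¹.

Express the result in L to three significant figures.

n(C4H10) = PV/RT = (242 × 369) / (8.314 × 1024.15) = 10.49 mol
n(O2) = 3360 / 32.00 = 105.0 mol
For 10.49 mol C4H10, stoichiometry requires (13/2) × 10.49 = 68.19 mol O2; 105.0 mol is available, so C4H10 is limiting.
n(CO2) = (8/2) × 10.49 = 41.96 mol
V(CO2) = nRT/P = 41.96 × 8.314 × 778 / 242 = 1122 L

1120 L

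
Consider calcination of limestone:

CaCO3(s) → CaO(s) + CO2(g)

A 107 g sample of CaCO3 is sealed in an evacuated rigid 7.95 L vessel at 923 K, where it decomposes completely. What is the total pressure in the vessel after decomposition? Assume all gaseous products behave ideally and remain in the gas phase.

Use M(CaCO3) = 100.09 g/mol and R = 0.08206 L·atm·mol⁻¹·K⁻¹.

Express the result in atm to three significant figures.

n(CaCO3) = 107 / 100.09 = 1.069 mol
n(gas produced) = (1/1) × 1.069 = 1.069 mol
P = nRT/V = 1.069 × 0.08206 × 923 / 7.95 = 10.18 atm

10.2 atm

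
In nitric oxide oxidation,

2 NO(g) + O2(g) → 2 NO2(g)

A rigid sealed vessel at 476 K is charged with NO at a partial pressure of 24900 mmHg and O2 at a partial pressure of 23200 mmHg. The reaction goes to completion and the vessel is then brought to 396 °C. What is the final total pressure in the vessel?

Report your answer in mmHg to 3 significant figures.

50100 mmHg

Because the vessel is rigid and T is held at 476 K, work the stoichiometry in partial pressures (P_i = n_iRT/V).
P(O2) required for 24900 mmHg of NO = (1/2) × 24900 = 12450 mmHg; available 23200 mmHg, so NO is limiting.
P(O2) remaining = 23200 − (1/2) × 24900 = 10750 mmHg
P(gaseous products) = (2)/2 × 24900 = 24900 mmHg
P_total at 476 K = 10750 + 24900 = 35650 mmHg
Scaling to 396 °C: P = 35650 × 669.15/476 = 50120 mmHg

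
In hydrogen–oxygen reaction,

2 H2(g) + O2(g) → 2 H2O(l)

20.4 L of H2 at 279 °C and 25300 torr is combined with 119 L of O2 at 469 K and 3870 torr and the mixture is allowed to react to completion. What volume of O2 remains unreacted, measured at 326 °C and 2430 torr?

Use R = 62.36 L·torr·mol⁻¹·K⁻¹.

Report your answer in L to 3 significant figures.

n(H2) = PV/RT = (25300 × 20.4) / (62.36 × 552.15) = 14.99 mol
n(O2) = PV/RT = (3870 × 119) / (62.36 × 469) = 15.75 mol
For 14.99 mol H2, stoichiometry requires (1/2) × 14.99 = 7.495 mol O2; 15.75 mol is available, so H2 is limiting.
n(O2) consumed = (1/2) × 14.99 = 7.495 mol; remaining = 15.75 − 7.495 = 8.255 mol
V(O2) = nRT/P = 8.255 × 62.36 × 599.15 / 2430 = 126.9 L

127 L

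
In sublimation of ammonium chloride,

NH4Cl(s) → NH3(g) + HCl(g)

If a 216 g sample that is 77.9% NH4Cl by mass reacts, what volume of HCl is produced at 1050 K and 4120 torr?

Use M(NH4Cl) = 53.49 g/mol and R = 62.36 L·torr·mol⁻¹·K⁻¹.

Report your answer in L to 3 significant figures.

mass of NH4Cl = 216 × 77.9/100 = 168.3 g
n(NH4Cl) = 168.3 / 53.49 = 3.146 mol
n(HCl) = (1/1) × 3.146 = 3.146 mol
V = nRT/P = 3.146 × 62.36 × 1050 / 4120 = 50.00 L

50.0 L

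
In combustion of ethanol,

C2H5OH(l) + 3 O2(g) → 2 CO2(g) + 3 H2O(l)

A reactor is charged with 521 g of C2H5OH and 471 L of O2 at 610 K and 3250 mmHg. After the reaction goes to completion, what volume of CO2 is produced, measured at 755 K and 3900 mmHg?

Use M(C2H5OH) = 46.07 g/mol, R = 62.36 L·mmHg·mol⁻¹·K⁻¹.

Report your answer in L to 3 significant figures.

n(C2H5OH) = 521 / 46.07 = 11.31 mol
n(O2) = PV/RT = (3250 × 471) / (62.36 × 610) = 40.24 mol
For 11.31 mol C2H5OH, stoichiometry requires (3/1) × 11.31 = 33.93 mol O2; 40.24 mol is available, so C2H5OH is limiting.
n(CO2) = (2/1) × 11.31 = 22.62 mol
V(CO2) = nRT/P = 22.62 × 62.36 × 755 / 3900 = 273.1 L

273 L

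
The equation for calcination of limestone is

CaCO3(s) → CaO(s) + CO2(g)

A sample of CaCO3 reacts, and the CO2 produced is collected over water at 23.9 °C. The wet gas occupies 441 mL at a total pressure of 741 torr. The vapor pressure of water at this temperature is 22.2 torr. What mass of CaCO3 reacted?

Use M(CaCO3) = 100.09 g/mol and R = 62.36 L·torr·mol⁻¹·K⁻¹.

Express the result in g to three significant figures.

P(CO2) = 741 − 22.2 = 718.8 torr
n(CO2) = PV/RT = (718.8 × 0.4410) / (62.36 × 297.05) = 0.01711 mol
n(CaCO3) = (1/1) × 0.01711 = 0.01711 mol
m(CaCO3) = 0.01711 × 100.09 = 1.713 g

1.71 g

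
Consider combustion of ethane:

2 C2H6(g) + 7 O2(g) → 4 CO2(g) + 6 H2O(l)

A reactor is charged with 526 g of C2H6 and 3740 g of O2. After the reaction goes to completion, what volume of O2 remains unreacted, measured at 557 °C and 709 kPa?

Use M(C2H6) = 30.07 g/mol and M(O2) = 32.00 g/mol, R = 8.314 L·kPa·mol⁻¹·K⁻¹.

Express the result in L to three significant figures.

542 L

n(C2H6) = 526 / 30.07 = 17.49 mol
n(O2) = 3740 / 32.00 = 116.9 mol
For 17.49 mol C2H6, stoichiometry requires (7/2) × 17.49 = 61.21 mol O2; 116.9 mol is available, so C2H6 is limiting.
n(O2) consumed = (7/2) × 17.49 = 61.21 mol; remaining = 116.9 − 61.21 = 55.69 mol
V(O2) = nRT/P = 55.69 × 8.314 × 830.15 / 709 = 542.1 L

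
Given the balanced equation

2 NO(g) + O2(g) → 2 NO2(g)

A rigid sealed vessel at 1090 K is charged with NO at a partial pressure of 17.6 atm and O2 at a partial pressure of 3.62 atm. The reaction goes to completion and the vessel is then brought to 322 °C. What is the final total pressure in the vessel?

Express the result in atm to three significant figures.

9.61 atm

Because the vessel is rigid and T is held at 1090 K, work the stoichiometry in partial pressures (P_i = n_iRT/V).
P(O2) required for 17.6 atm of NO = (1/2) × 17.6 = 8.800 atm; available 3.62 atm, so O2 is limiting.
P(NO) remaining = 17.6 − (2/1) × 3.62 = 10.36 atm
P(gaseous products) = (2)/1 × 3.62 = 7.240 atm
P_total at 1090 K = 10.36 + 7.240 = 17.60 atm
Scaling to 322 °C: P = 17.60 × 595.15/1090 = 9.610 atm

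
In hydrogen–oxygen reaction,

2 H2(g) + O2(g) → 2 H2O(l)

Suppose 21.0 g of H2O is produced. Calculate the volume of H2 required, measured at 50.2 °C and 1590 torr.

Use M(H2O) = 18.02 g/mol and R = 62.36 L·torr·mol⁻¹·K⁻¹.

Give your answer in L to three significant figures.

n(H2O) = 21.00 / 18.02 = 1.165 mol
n(H2) = (2/2) × 1.165 = 1.165 mol
V = nRT/P = 1.165 × 62.36 × 323.35 / 1590 = 14.77 L

14.8 L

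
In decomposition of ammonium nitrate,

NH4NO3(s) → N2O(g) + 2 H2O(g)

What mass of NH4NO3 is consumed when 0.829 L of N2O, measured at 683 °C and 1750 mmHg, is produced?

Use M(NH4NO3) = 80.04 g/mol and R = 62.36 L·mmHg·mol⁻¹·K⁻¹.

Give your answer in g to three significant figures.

1.95 g

n(N2O) = PV/RT = (1750 × 0.829) / (62.36 × 956.15) = 0.02433 mol
n(NH4NO3) = (1/1) × 0.02433 = 0.02433 mol
m(NH4NO3) = 0.02433 × 80.04 = 1.947 g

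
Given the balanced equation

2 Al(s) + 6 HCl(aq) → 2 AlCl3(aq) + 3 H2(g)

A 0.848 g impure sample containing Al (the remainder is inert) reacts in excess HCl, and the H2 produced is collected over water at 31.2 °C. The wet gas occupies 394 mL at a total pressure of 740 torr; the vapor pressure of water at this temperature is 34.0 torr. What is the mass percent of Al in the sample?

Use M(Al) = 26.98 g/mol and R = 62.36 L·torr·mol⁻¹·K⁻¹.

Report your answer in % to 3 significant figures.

31.1 %

P(H2) = 740 − 34.0 = 706.0 torr
n(H2) = PV/RT = (706.0 × 0.3940) / (62.36 × 304.35) = 0.01466 mol
n(Al) = (2/3) × 0.01466 = 0.009773 mol
m(Al) = 0.009773 × 26.98 = 0.2637 g
%Al = 0.2637 / 0.848 × 100 = 31.10%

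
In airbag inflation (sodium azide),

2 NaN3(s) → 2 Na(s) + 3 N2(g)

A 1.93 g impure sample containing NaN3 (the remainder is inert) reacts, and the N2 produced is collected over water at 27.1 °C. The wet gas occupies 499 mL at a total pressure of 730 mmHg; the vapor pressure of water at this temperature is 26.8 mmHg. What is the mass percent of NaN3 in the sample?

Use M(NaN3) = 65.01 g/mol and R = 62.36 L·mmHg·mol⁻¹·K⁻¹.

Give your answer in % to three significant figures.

42.1 %

P(N2) = 730 − 26.8 = 703.2 mmHg
n(N2) = PV/RT = (703.2 × 0.4990) / (62.36 × 300.25) = 0.01874 mol
n(NaN3) = (2/3) × 0.01874 = 0.01249 mol
m(NaN3) = 0.01249 × 65.01 = 0.8120 g
%NaN3 = 0.8120 / 1.93 × 100 = 42.07%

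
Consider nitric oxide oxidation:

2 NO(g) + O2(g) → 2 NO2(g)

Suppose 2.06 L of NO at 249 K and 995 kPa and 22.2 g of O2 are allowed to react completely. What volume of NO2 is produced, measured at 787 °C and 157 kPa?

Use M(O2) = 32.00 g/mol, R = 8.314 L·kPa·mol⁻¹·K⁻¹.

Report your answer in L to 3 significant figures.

55.6 L

n(NO) = PV/RT = (995 × 2.06) / (8.314 × 249) = 0.9901 mol
n(O2) = 22.2 / 32.00 = 0.6937 mol
For 0.9901 mol NO, stoichiometry requires (1/2) × 0.9901 = 0.4950 mol O2; 0.6937 mol is available, so NO is limiting.
n(NO2) = (2/2) × 0.9901 = 0.9901 mol
V(NO2) = nRT/P = 0.9901 × 8.314 × 1060.15 / 157 = 55.58 L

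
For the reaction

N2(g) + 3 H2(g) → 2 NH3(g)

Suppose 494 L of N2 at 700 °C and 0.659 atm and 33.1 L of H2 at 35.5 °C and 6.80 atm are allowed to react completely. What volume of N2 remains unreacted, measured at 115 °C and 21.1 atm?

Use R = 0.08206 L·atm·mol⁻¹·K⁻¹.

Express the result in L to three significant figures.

n(N2) = PV/RT = (0.659 × 494) / (0.08206 × 973.15) = 4.077 mol
n(H2) = PV/RT = (6.80 × 33.1) / (0.08206 × 308.65) = 8.887 mol
For 4.077 mol N2, stoichiometry requires (3/1) × 4.077 = 12.23 mol H2; 8.887 mol is available, so H2 is limiting.
n(N2) consumed = (1/3) × 8.887 = 2.962 mol; remaining = 4.077 − 2.962 = 1.115 mol
V(N2) = nRT/P = 1.115 × 0.08206 × 388.15 / 21.1 = 1.683 L

1.68 L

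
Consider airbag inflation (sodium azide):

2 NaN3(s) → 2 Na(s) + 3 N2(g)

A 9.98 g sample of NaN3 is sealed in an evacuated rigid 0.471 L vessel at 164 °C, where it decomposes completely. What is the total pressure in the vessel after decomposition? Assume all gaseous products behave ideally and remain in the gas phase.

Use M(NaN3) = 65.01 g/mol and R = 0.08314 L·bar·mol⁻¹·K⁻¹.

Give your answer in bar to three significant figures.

17.8 bar

n(NaN3) = 9.98 / 65.01 = 0.1535 mol
n(gas produced) = (3/2) × 0.1535 = 0.2303 mol
P = nRT/V = 0.2303 × 0.08314 × 437.15 / 0.471 = 17.77 bar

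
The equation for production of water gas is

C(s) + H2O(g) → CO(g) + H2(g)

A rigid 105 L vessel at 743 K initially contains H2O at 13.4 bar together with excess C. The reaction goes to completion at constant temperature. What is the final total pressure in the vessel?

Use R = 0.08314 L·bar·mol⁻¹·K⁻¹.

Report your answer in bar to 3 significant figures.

26.8 bar

Rigid vessel, constant T ⇒ P scales with total gas moles (1 → 2).
P_final = (2/1) × 13.4 = 26.80 bar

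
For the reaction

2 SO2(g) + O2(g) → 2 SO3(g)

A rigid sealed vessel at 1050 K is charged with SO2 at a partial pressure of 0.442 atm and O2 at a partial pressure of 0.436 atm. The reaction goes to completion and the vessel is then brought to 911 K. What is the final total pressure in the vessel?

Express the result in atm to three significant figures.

0.570 atm

Because the vessel is rigid and T is held at 1050 K, work the stoichiometry in partial pressures (P_i = n_iRT/V).
P(O2) required for 0.442 atm of SO2 = (1/2) × 0.442 = 0.2210 atm; available 0.436 atm, so SO2 is limiting.
P(O2) remaining = 0.436 − (1/2) × 0.442 = 0.2150 atm
P(gaseous products) = (2)/2 × 0.442 = 0.4420 atm
P_total at 1050 K = 0.2150 + 0.4420 = 0.6570 atm
Scaling to 911 K: P = 0.6570 × 911/1050 = 0.5700 atm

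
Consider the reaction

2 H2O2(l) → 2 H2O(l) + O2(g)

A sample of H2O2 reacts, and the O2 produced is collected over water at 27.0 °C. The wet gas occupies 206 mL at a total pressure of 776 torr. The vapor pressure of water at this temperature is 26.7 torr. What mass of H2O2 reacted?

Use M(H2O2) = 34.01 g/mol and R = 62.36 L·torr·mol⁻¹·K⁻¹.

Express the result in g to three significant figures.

P(O2) = 776 − 26.7 = 749.3 torr
n(O2) = PV/RT = (749.3 × 0.2060) / (62.36 × 300.15) = 0.008247 mol
n(H2O2) = (2/1) × 0.008247 = 0.01649 mol
m(H2O2) = 0.01649 × 34.01 = 0.5608 g

0.561 g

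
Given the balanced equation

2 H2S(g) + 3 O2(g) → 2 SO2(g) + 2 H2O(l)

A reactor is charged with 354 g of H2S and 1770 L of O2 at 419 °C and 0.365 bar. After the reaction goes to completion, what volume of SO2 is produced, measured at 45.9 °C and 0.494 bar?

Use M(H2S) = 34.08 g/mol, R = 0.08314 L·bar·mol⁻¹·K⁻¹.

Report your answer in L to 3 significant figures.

n(H2S) = 354 / 34.08 = 10.39 mol
n(O2) = PV/RT = (0.365 × 1770) / (0.08314 × 692.15) = 11.23 mol
For 10.39 mol H2S, stoichiometry requires (3/2) × 10.39 = 15.59 mol O2; 11.23 mol is available, so O2 is limiting.
n(SO2) = (2/3) × 11.23 = 7.487 mol
V(SO2) = nRT/P = 7.487 × 0.08314 × 319.05 / 0.494 = 402.0 L

402 L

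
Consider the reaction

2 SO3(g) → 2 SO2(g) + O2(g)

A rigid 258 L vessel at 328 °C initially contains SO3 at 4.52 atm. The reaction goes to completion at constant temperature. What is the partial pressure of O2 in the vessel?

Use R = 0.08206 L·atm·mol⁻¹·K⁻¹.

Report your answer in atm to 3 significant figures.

2.26 atm

n(SO3)₀ = PV/RT = (4.52 × 258) / (0.08206 × 601.15) = 23.64 mol
n(O2) = (1/2) × 23.64 = 11.82 mol
P(O2) = nRT/V = 11.82 × 0.08206 × 601.15 / 258 = 2.260 atm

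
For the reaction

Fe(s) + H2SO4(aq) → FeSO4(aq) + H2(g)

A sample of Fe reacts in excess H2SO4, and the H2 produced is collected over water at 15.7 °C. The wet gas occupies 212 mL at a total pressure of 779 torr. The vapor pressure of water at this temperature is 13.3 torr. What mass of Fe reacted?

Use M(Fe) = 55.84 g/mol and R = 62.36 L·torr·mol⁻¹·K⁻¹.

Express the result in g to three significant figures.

0.503 g

P(H2) = 779 − 13.3 = 765.7 torr
n(H2) = PV/RT = (765.7 × 0.2120) / (62.36 × 288.85) = 0.009012 mol
n(Fe) = (1/1) × 0.009012 = 0.009012 mol
m(Fe) = 0.009012 × 55.84 = 0.5032 g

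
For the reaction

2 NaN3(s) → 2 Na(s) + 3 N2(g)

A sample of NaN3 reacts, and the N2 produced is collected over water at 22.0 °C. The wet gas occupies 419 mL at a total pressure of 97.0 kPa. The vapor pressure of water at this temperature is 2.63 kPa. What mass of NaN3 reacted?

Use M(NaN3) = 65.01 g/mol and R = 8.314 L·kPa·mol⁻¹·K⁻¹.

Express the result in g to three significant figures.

0.698 g

P(N2) = 97.0 − 2.63 = 94.37 kPa
n(N2) = PV/RT = (94.37 × 0.4190) / (8.314 × 295.15) = 0.01611 mol
n(NaN3) = (2/3) × 0.01611 = 0.01074 mol
m(NaN3) = 0.01074 × 65.01 = 0.6982 g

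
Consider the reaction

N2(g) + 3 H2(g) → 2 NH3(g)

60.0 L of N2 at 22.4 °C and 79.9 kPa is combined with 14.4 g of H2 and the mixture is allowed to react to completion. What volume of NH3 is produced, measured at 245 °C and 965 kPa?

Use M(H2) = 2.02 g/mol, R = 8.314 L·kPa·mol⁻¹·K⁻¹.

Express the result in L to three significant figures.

17.4 L

n(N2) = PV/RT = (79.9 × 60.0) / (8.314 × 295.55) = 1.951 mol
n(H2) = 14.4 / 2.02 = 7.129 mol
For 1.951 mol N2, stoichiometry requires (3/1) × 1.951 = 5.853 mol H2; 7.129 mol is available, so N2 is limiting.
n(NH3) = (2/1) × 1.951 = 3.902 mol
V(NH3) = nRT/P = 3.902 × 8.314 × 518.15 / 965 = 17.42 L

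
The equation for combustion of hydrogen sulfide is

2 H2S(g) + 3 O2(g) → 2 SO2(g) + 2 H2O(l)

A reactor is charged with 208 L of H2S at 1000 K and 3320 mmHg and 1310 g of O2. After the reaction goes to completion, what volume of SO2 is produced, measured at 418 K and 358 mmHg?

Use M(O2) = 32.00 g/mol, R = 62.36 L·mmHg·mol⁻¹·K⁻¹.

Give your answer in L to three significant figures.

806 L

n(H2S) = PV/RT = (3320 × 208) / (62.36 × 1000) = 11.07 mol
n(O2) = 1310 / 32.00 = 40.94 mol
For 11.07 mol H2S, stoichiometry requires (3/2) × 11.07 = 16.61 mol O2; 40.94 mol is available, so H2S is limiting.
n(SO2) = (2/2) × 11.07 = 11.07 mol
V(SO2) = nRT/P = 11.07 × 62.36 × 418 / 358 = 806.0 L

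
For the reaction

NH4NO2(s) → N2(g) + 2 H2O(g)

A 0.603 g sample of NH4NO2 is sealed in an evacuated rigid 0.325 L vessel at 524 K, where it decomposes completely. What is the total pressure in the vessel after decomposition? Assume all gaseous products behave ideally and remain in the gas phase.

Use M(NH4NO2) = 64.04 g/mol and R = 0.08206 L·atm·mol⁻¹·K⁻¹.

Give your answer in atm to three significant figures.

3.74 atm

n(NH4NO2) = 0.603 / 64.04 = 0.009416 mol
n(gas produced) = (3/1) × 0.009416 = 0.02825 mol
P = nRT/V = 0.02825 × 0.08206 × 524 / 0.325 = 3.738 atm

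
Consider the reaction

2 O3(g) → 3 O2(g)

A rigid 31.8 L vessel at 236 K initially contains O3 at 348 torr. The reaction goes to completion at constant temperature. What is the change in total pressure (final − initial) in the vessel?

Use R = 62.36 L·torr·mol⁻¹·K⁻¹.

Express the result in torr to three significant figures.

174 torr

Rigid vessel, constant T ⇒ P scales with total gas moles (2 → 3).
P_final = (3/2) × 348 = 522.0 torr; ΔP = 522.0 − 348 = 174.0 torr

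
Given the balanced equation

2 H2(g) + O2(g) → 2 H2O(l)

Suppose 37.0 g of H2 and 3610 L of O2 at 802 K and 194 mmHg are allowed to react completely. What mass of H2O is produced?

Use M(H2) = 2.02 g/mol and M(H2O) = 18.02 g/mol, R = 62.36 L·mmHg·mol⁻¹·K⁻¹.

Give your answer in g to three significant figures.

330 g

n(H2) = 37.0 / 2.02 = 18.32 mol
n(O2) = PV/RT = (194 × 3610) / (62.36 × 802) = 14.00 mol
For 18.32 mol H2, stoichiometry requires (1/2) × 18.32 = 9.160 mol O2; 14.00 mol is available, so H2 is limiting.
n(H2O) = (2/2) × 18.32 = 18.32 mol
m(H2O) = 18.32 × 18.02 = 330.1 g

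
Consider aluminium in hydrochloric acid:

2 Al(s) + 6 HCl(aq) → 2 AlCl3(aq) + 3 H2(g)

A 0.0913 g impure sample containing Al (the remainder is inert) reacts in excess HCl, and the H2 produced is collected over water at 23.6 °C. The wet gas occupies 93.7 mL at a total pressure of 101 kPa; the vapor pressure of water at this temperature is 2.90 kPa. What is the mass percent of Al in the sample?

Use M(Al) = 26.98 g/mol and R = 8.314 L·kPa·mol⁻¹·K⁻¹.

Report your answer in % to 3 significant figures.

P(H2) = 101 − 2.90 = 98.10 kPa
n(H2) = PV/RT = (98.10 × 0.09370) / (8.314 × 296.75) = 0.003726 mol
n(Al) = (2/3) × 0.003726 = 0.002484 mol
m(Al) = 0.002484 × 26.98 = 0.06702 g
%Al = 0.06702 / 0.0913 × 100 = 73.41%

73.4 %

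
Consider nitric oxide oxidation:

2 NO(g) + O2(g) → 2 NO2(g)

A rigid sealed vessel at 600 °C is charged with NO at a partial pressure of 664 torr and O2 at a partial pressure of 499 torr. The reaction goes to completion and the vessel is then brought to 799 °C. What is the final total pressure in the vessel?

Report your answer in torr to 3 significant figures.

1020 torr

At constant V, partial pressures at 600 °C are proportional to moles, so apply stoichiometry directly to pressures.
P(O2) required for 664 torr of NO = (1/2) × 664 = 332.0 torr; available 499 torr, so NO is limiting.
P(O2) remaining = 499 − (1/2) × 664 = 167.0 torr
P(gaseous products) = (2)/2 × 664 = 664.0 torr
P_total at 600 °C = 167.0 + 664.0 = 831.0 torr
Scaling to 799 °C: P = 831.0 × 1072.15/873.15 = 1020 torr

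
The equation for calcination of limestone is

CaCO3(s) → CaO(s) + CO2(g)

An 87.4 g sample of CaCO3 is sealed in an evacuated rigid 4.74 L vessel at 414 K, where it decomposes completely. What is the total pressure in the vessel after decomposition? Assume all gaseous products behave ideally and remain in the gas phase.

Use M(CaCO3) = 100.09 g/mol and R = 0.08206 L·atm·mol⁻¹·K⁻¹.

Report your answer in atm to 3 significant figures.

n(CaCO3) = 87.4 / 100.09 = 0.8732 mol
n(gas produced) = (1/1) × 0.8732 = 0.8732 mol
P = nRT/V = 0.8732 × 0.08206 × 414 / 4.74 = 6.258 atm

6.26 atm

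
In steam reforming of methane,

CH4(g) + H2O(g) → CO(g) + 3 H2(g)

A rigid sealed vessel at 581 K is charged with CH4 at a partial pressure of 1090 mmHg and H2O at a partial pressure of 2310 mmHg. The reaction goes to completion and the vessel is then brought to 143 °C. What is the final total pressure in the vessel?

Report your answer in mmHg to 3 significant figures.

4000 mmHg

Because the vessel is rigid and T is held at 581 K, work the stoichiometry in partial pressures (P_i = n_iRT/V).
P(H2O) required for 1090 mmHg of CH4 = (1/1) × 1090 = 1090 mmHg; available 2310 mmHg, so CH4 is limiting.
P(H2O) remaining = 2310 − (1/1) × 1090 = 1220 mmHg
P(gaseous products) = (1+3)/1 × 1090 = 4360 mmHg
P_total at 581 K = 1220 + 4360 = 5580 mmHg
Scaling to 143 °C: P = 5580 × 416.15/581 = 3997 mmHg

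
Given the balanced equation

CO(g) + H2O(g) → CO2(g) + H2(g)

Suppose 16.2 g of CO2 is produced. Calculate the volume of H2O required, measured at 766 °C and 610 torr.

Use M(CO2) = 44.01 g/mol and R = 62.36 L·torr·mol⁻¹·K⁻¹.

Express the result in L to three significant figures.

n(CO2) = 16.20 / 44.01 = 0.3681 mol
n(H2O) = (1/1) × 0.3681 = 0.3681 mol
V = nRT/P = 0.3681 × 62.36 × 1039.15 / 610 = 39.10 L

39.1 L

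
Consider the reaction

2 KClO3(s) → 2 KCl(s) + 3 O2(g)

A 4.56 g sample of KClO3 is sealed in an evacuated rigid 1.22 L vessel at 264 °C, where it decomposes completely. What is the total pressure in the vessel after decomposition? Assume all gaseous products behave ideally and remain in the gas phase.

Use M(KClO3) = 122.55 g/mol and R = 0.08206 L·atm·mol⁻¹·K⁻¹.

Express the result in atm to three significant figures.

2.02 atm

n(KClO3) = 4.56 / 122.55 = 0.03721 mol
n(gas produced) = (3/2) × 0.03721 = 0.05582 mol
P = nRT/V = 0.05582 × 0.08206 × 537.15 / 1.22 = 2.017 atm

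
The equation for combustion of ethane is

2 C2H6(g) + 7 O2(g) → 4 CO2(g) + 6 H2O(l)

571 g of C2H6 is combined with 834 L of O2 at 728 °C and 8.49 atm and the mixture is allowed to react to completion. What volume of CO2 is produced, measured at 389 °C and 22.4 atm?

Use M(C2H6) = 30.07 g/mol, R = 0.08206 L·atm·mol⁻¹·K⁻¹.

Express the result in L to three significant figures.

92.1 L

n(C2H6) = 571 / 30.07 = 18.99 mol
n(O2) = PV/RT = (8.49 × 834) / (0.08206 × 1001.15) = 86.19 mol
For 18.99 mol C2H6, stoichiometry requires (7/2) × 18.99 = 66.46 mol O2; 86.19 mol is available, so C2H6 is limiting.
n(CO2) = (4/2) × 18.99 = 37.98 mol
V(CO2) = nRT/P = 37.98 × 0.08206 × 662.15 / 22.4 = 92.13 L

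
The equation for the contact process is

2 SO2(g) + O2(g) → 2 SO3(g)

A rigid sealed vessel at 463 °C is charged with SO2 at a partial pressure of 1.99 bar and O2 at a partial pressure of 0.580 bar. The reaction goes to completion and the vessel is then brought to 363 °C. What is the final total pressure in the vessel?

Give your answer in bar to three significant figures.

1.72 bar

Because the vessel is rigid and T is held at 463 °C, work the stoichiometry in partial pressures (P_i = n_iRT/V).
P(O2) required for 1.99 bar of SO2 = (1/2) × 1.99 = 0.9950 bar; available 0.580 bar, so O2 is limiting.
P(SO2) remaining = 1.99 − (2/1) × 0.580 = 0.8300 bar
P(gaseous products) = (2)/1 × 0.580 = 1.160 bar
P_total at 463 °C = 0.8300 + 1.160 = 1.990 bar
Scaling to 363 °C: P = 1.990 × 636.15/736.15 = 1.720 bar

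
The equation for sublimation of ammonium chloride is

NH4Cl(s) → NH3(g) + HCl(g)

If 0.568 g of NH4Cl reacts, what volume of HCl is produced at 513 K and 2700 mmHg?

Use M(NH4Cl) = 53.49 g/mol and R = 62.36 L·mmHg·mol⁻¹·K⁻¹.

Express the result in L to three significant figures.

0.126 L

n(NH4Cl) = 0.5680 / 53.49 = 0.01062 mol
n(HCl) = (1/1) × 0.01062 = 0.01062 mol
V = nRT/P = 0.01062 × 62.36 × 513 / 2700 = 0.1258 L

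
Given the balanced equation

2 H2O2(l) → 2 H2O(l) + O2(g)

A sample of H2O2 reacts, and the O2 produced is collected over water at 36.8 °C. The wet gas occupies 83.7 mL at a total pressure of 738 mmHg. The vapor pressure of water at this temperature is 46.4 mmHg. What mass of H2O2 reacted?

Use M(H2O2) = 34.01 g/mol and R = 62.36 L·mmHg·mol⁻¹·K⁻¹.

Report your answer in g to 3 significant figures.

P(O2) = 738 − 46.4 = 691.6 mmHg
n(O2) = PV/RT = (691.6 × 0.08370) / (62.36 × 309.95) = 0.002995 mol
n(H2O2) = (2/1) × 0.002995 = 0.005990 mol
m(H2O2) = 0.005990 × 34.01 = 0.2037 g

0.204 g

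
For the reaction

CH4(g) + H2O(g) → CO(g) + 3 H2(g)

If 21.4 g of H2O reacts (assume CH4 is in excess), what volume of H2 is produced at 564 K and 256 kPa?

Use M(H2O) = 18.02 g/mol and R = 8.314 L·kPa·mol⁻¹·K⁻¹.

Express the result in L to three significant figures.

65.3 L

n(H2O) = 21.40 / 18.02 = 1.188 mol
n(H2) = (3/1) × 1.188 = 3.564 mol
V = nRT/P = 3.564 × 8.314 × 564 / 256 = 65.28 L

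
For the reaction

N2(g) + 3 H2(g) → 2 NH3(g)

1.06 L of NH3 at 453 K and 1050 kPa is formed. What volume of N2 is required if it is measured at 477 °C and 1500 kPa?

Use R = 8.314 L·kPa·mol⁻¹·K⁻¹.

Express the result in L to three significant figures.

n(NH3) = PV/RT = (1050 × 1.06) / (8.314 × 453) = 0.2955 mol
n(N2) = (1/2) × 0.2955 = 0.1477 mol
V = nRT/P = 0.1477 × 8.314 × 750.15 / 1500 = 0.6141 L

0.614 L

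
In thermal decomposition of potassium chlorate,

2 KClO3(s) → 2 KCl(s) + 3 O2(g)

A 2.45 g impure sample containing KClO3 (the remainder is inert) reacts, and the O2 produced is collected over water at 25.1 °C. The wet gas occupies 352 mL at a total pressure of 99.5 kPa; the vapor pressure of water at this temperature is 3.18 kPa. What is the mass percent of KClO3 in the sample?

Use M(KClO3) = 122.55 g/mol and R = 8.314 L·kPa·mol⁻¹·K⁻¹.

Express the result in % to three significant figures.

45.6 %

P(O2) = 99.5 − 3.18 = 96.32 kPa
n(O2) = PV/RT = (96.32 × 0.3520) / (8.314 × 298.25) = 0.01367 mol
n(KClO3) = (2/3) × 0.01367 = 0.009113 mol
m(KClO3) = 0.009113 × 122.55 = 1.117 g
%KClO3 = 1.117 / 2.45 × 100 = 45.59%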